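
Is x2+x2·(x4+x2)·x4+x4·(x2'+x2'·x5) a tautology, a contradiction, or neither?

neither

x2+x2·(x4+x2)·x4+x4·(x2'+x2'·x5)
= x2+x2·(x4+x2)·x4+x4·x2'
= x2+x2·x4+x4·x2'
= x2+x4
This depends on x2, x4, so it is not a constant.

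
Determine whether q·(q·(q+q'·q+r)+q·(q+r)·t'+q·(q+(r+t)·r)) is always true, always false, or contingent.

q·(q·(q+q'·q+r)+q·(q+r)·t'+q·(q+(r+t)·r))
= q·(q·(q+q'·q+r)+q·(q+r)·t'+q·(q+r))   (absorption)
= q·(q·(q+q'·q+r)+q·(q+r))   (absorption)
= q·(q·(q+r)+q·(q+r))   (complement / identity)
= q·q·(q+r)   (idempotence)
= q·q   (absorption)
= q   (idempotence)
This depends on q, so it is not a constant.

contingent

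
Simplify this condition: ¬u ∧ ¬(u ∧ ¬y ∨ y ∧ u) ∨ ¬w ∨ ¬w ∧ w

¬u ∧ ¬(u ∧ ¬y ∨ y ∧ u) ∨ ¬w ∨ ¬w ∧ w
= ¬u ∧ ¬u ∨ ¬w ∨ ¬w ∧ w
= ¬u ∧ ¬u ∨ ¬w
= ¬u ∨ ¬w

¬u ∨ ¬w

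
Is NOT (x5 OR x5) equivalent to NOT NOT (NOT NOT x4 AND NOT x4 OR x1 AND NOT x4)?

No

E1: NOT (x5 OR x5)
    = NOT x5
E2: NOT NOT (NOT NOT x4 AND NOT x4 OR x1 AND NOT x4)
    = NOT NOT x4 AND NOT x4 OR x1 AND NOT x4
    = x4 AND NOT x4 OR x1 AND NOT x4
    = x1 AND NOT x4
These differ: at x1=0, x4=0, x5=0, E1 = 1 but E2 = 0.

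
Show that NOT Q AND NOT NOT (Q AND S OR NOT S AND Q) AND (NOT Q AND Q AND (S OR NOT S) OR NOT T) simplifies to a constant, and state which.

NOT Q AND NOT NOT (Q AND S OR NOT S AND Q) AND (NOT Q AND Q AND (S OR NOT S) OR NOT T)
= NOT Q AND (Q AND S OR NOT S AND Q) AND (NOT Q AND Q AND (S OR NOT S) OR NOT T)   (double negation)
= NOT Q AND Q AND (S OR NOT S) AND (NOT Q AND Q AND (S OR NOT S) OR NOT T)   (distribution)
= NOT Q AND Q AND (S OR NOT S)   (absorption)
= NOT Q AND Q   (complement / identity)
= FALSE   (complement)

FALSE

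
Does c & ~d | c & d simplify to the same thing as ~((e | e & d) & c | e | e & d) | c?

No

E1: c & ~d | c & d
    = c   (distribution)
E2: ~((e | e & d) & c | e | e & d) | c
    = ~(e | e & d) | c   (absorption)
    = ~e | c   (absorption)
These differ: at c=0, d=0, e=0, E1 = 0 but E2 = 1.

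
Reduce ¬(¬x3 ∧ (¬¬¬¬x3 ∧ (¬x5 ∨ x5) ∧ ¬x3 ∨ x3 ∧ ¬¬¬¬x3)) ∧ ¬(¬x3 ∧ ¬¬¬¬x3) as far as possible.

¬(¬x3 ∧ (¬¬¬¬x3 ∧ (¬x5 ∨ x5) ∧ ¬x3 ∨ x3 ∧ ¬¬¬¬x3)) ∧ ¬(¬x3 ∧ ¬¬¬¬x3)
= ¬(¬x3 ∧ (¬¬¬¬x3 ∧ ¬x3 ∨ x3 ∧ ¬¬¬¬x3)) ∧ ¬(¬x3 ∧ ¬¬¬¬x3)
= ¬(¬x3 ∧ ¬¬¬¬x3) ∧ ¬(¬x3 ∧ ¬¬¬¬x3)
= ¬(¬x3 ∧ ¬¬¬¬x3)
= x3 ∨ ¬¬¬x3
= x3 ∨ ¬x3
= True

True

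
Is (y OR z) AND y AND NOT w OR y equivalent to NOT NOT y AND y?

E1: (y OR z) AND y AND NOT w OR y
    = y AND NOT w OR y
    = y
E2: NOT NOT y AND y
    = y AND y
    = y
Both reduce to y, so they are equivalent.

Yes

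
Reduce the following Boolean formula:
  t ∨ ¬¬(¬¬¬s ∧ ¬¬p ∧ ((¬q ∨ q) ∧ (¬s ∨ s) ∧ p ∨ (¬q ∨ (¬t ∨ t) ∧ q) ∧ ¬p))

t ∨ ¬s ∧ p

t ∨ ¬¬(¬¬¬s ∧ ¬¬p ∧ ((¬q ∨ q) ∧ (¬s ∨ s) ∧ p ∨ (¬q ∨ (¬t ∨ t) ∧ q) ∧ ¬p))
= t ∨ ¬¬(¬¬¬s ∧ ¬¬p ∧ ((¬q ∨ q) ∧ p ∨ (¬q ∨ (¬t ∨ t) ∧ q) ∧ ¬p))   [complement / identity]
= t ∨ ¬¬(¬¬¬s ∧ ¬¬p ∧ ((¬q ∨ q) ∧ p ∨ (¬q ∨ q) ∧ ¬p))   [complement / identity]
= t ∨ ¬¬(¬¬¬s ∧ ¬¬p ∧ (¬q ∨ q))   [distribution]
= t ∨ ¬¬(¬¬¬s ∧ ¬¬p)   [complement / identity]
= t ∨ ¬(¬¬s ∨ ¬p)   [De Morgan]
= t ∨ ¬s ∧ p   [De Morgan]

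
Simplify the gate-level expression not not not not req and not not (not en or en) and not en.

not not not not req and not not (not en or en) and not en
= not not req and not not (not en or en) and not en   [double negation]
= not not req and (not en or en) and not en   [double negation]
= not not req and not en   [complement / identity]
= req and not en   [double negation]

req and not en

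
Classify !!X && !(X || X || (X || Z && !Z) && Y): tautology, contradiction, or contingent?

!!X && !(X || X || (X || Z && !Z) && Y)
= !!X && !(X || X || X && Y)   [complement / identity]
= X && !(X || X || X && Y)   [double negation]
= X && !(X || X)   [absorption]
= X && !X   [idempotence]
= false   [complement]

contradiction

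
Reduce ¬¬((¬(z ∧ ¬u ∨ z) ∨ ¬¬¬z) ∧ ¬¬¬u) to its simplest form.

¬z ∧ ¬u

¬¬((¬(z ∧ ¬u ∨ z) ∨ ¬¬¬z) ∧ ¬¬¬u)
= ¬¬((¬z ∨ ¬¬¬z) ∧ ¬¬¬u)   (absorption)
= ¬¬((¬z ∨ ¬z) ∧ ¬¬¬u)   (double negation)
= (¬z ∨ ¬z) ∧ ¬¬¬u   (double negation)
= ¬z ∧ ¬¬¬u   (idempotence)
= ¬z ∧ ¬u   (double negation)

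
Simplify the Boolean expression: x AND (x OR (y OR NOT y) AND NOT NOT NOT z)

x AND (x OR (y OR NOT y) AND NOT NOT NOT z)
= x AND (x OR NOT NOT NOT z)   (complement / identity)
= x AND (x OR NOT z)   (double negation)
= x   (absorption)

x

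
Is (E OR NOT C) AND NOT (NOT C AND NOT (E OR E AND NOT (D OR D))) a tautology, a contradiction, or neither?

(E OR NOT C) AND NOT (NOT C AND NOT (E OR E AND NOT (D OR D)))
= (E OR NOT C) AND (C OR E OR E AND NOT (D OR D))
= (E OR NOT C) AND (C OR E OR E AND NOT D)
= (E OR NOT C) AND (C OR E)
= NOT C AND C OR E
= E
This depends on E, so it is not a constant.

neither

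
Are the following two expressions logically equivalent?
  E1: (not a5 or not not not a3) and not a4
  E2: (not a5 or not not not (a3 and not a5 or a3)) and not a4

E1: (not a5 or not not not a3) and not a4
    = (not a5 or not a3) and not a4
E2: (not a5 or not not not (a3 and not a5 or a3)) and not a4
    = (not a5 or not (a3 and not a5 or a3)) and not a4
    = (not a5 or not a3) and not a4
Both reduce to (not a5 or not a3) and not a4, so they are equivalent.

Yes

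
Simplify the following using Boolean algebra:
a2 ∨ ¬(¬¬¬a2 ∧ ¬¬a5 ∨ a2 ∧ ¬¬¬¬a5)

a2 ∨ ¬(¬¬¬a2 ∧ ¬¬a5 ∨ a2 ∧ ¬¬¬¬a5)
= a2 ∨ ¬(¬¬¬a2 ∧ ¬¬a5 ∨ a2 ∧ ¬¬a5)   (double negation)
= a2 ∨ ¬(¬a2 ∧ ¬¬a5 ∨ a2 ∧ ¬¬a5)   (double negation)
= a2 ∨ ¬¬¬a5   (distribution)
= a2 ∨ ¬a5   (double negation)

a2 ∨ ¬a5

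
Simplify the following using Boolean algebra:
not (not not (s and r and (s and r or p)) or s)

not s

not (not not (s and r and (s and r or p)) or s)
= not (s and r and (s and r or p) or s)   — double negation
= not (s and r or s)   — absorption
= not s   — absorption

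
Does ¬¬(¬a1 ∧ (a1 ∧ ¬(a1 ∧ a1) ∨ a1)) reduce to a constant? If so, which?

¬¬(¬a1 ∧ (a1 ∧ ¬(a1 ∧ a1) ∨ a1))
= ¬¬(¬a1 ∧ (a1 ∧ ¬a1 ∨ a1))   (idempotence)
= ¬¬(¬a1 ∧ a1)   (complement / identity)
= ¬a1 ∧ a1   (double negation)
= False   (complement)

yes, False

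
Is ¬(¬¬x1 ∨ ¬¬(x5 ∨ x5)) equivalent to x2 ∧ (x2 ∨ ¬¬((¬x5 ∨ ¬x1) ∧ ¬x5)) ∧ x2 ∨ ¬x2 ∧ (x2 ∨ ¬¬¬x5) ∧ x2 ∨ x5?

E1: ¬(¬¬x1 ∨ ¬¬(x5 ∨ x5))
    = ¬(¬¬x1 ∨ ¬¬x5)
    = ¬x1 ∧ ¬x5
E2: x2 ∧ (x2 ∨ ¬¬((¬x5 ∨ ¬x1) ∧ ¬x5)) ∧ x2 ∨ ¬x2 ∧ (x2 ∨ ¬¬¬x5) ∧ x2 ∨ x5
    = x2 ∧ (x2 ∨ ¬¬¬x5) ∧ x2 ∨ ¬x2 ∧ (x2 ∨ ¬¬¬x5) ∧ x2 ∨ x5
    = (x2 ∨ ¬¬¬x5) ∧ x2 ∨ x5
    = (x2 ∨ ¬x5) ∧ x2 ∨ x5
    = x2 ∨ x5
These differ: at x1=0, x2=1, x5=1, E1 = 0 but E2 = 1.

No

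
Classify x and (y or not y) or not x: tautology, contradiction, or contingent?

tautology

x and (y or not y) or not x
= x or not x   — complement / identity
= True   — complement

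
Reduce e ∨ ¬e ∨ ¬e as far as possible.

e ∨ ¬e ∨ ¬e
= e ∨ ¬e   [idempotence]
= True   [complement]

True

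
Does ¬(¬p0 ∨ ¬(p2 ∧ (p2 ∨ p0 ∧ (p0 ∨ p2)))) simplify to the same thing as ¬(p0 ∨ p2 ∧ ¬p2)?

E1: ¬(¬p0 ∨ ¬(p2 ∧ (p2 ∨ p0 ∧ (p0 ∨ p2))))
    = p0 ∧ p2 ∧ (p2 ∨ p0 ∧ (p0 ∨ p2))   (De Morgan)
    = p0 ∧ p2 ∧ (p2 ∨ p0)   (absorption)
    = p0 ∧ p2   (absorption)
E2: ¬(p0 ∨ p2 ∧ ¬p2)
    = ¬p0   (complement / identity)
These differ: at p0=0, p2=1, E1 = 0 but E2 = 1.

No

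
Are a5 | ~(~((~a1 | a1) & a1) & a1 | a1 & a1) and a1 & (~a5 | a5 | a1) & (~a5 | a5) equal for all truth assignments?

No

E1: a5 | ~(~((~a1 | a1) & a1) & a1 | a1 & a1)
    = a5 | ~(~a1 & a1 | a1 & a1)
    = a5 | ~a1
E2: a1 & (~a5 | a5 | a1) & (~a5 | a5)
    = a1 & (~a5 | a5)
    = a1
These differ: at a1=0, a5=0, E1 = 1 but E2 = 0.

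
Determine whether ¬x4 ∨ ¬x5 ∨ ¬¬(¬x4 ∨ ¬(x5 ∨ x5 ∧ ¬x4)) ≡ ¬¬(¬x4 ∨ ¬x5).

E1: ¬x4 ∨ ¬x5 ∨ ¬¬(¬x4 ∨ ¬(x5 ∨ x5 ∧ ¬x4))
    = ¬x4 ∨ ¬x5 ∨ ¬x4 ∨ ¬(x5 ∨ x5 ∧ ¬x4)
    = ¬x4 ∨ ¬x5 ∨ ¬x4 ∨ ¬x5
    = ¬x4 ∨ ¬x5
E2: ¬¬(¬x4 ∨ ¬x5)
    = ¬x4 ∨ ¬x5
Both reduce to ¬x4 ∨ ¬x5, so they are equivalent.

Yes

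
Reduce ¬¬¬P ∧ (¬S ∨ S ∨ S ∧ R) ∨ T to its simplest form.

¬P ∨ T

¬¬¬P ∧ (¬S ∨ S ∨ S ∧ R) ∨ T
= ¬¬¬P ∧ (¬S ∨ S) ∨ T   (absorption)
= ¬¬¬P ∨ T   (complement / identity)
= ¬P ∨ T   (double negation)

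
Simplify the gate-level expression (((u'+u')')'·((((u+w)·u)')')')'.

(((u'+u')')'·((((u+w)·u)')')')'
= (u'+u')'+(((u+w)·u)')'
= (u')'+(((u+w)·u)')'
= (u')'+(u')'
= (u')'
= u

u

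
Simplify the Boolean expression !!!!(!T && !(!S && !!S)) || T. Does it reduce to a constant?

!!!!(!T && !(!S && !!S)) || T
= !!!!(!T && (S || !S)) || T   — De Morgan
= !!(!T && (S || !S)) || T   — double negation
= !T && (S || !S) || T   — double negation
= !T || T   — complement / identity
= true   — complement

true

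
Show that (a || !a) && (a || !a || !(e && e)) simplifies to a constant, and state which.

(a || !a) && (a || !a || !(e && e))
= (a || !a) && (a || !a || !e)   [idempotence]
= a || !a   [absorption]
= true   [complement]

true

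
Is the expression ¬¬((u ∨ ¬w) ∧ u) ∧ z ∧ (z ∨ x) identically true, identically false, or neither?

neither

¬¬((u ∨ ¬w) ∧ u) ∧ z ∧ (z ∨ x)
= ¬¬u ∧ z ∧ (z ∨ x)   [absorption]
= ¬¬u ∧ z   [absorption]
= u ∧ z   [double negation]
This depends on u, z, so it is not a constant.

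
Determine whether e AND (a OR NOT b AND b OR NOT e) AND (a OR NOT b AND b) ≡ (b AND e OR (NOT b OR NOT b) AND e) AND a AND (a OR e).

E1: e AND (a OR NOT b AND b OR NOT e) AND (a OR NOT b AND b)
    = e AND (a OR NOT b AND b)   [absorption]
    = e AND a   [complement / identity]
E2: (b AND e OR (NOT b OR NOT b) AND e) AND a AND (a OR e)
    = (b AND e OR NOT b AND e) AND a AND (a OR e)   [idempotence]
    = e AND a AND (a OR e)   [distribution]
    = e AND a   [absorption]
Both reduce to e AND a, so they are equivalent.

Yes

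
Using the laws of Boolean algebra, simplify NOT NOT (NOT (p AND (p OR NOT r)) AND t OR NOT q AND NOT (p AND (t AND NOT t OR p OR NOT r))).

NOT p AND (t OR NOT q)

NOT NOT (NOT (p AND (p OR NOT r)) AND t OR NOT q AND NOT (p AND (t AND NOT t OR p OR NOT r)))
= NOT NOT (NOT (p AND (p OR NOT r)) AND t OR NOT q AND NOT (p AND (p OR NOT r)))
= NOT NOT (NOT (p AND (p OR NOT r)) AND (t OR NOT q))
= NOT (p AND (p OR NOT r)) AND (t OR NOT q)
= NOT p AND (t OR NOT q)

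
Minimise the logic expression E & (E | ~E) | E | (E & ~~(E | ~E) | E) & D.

E

E & (E | ~E) | E | (E & ~~(E | ~E) | E) & D
= E & (E | ~E) | E | (E & (E | ~E) | E) & D
= E & (E | ~E) | E
= E | E
= E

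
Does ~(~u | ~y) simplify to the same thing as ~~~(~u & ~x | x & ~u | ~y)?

E1: ~(~u | ~y)
    = u & y
E2: ~~~(~u & ~x | x & ~u | ~y)
    = ~(~u & ~x | x & ~u | ~y)
    = ~(~u | ~y)
    = u & y
Both reduce to u & y, so they are equivalent.

Yes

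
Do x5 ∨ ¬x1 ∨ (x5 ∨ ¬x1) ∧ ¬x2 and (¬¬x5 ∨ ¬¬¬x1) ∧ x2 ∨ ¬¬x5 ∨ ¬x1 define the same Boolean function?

Yes

E1: x5 ∨ ¬x1 ∨ (x5 ∨ ¬x1) ∧ ¬x2
    = x5 ∨ ¬x1   (absorption)
E2: (¬¬x5 ∨ ¬¬¬x1) ∧ x2 ∨ ¬¬x5 ∨ ¬x1
    = (¬¬x5 ∨ ¬x1) ∧ x2 ∨ ¬¬x5 ∨ ¬x1   (double negation)
    = (x5 ∨ ¬x1) ∧ x2 ∨ ¬¬x5 ∨ ¬x1   (double negation)
    = (x5 ∨ ¬x1) ∧ x2 ∨ x5 ∨ ¬x1   (double negation)
    = x5 ∨ ¬x1   (absorption)
Both reduce to x5 ∨ ¬x1, so they are equivalent.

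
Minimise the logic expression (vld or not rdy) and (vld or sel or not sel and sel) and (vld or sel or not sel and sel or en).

(vld or not rdy) and (vld or sel or not sel and sel) and (vld or sel or not sel and sel or en)
= (vld or not rdy) and (vld or sel or not sel and sel)   — absorption
= not rdy and (sel or not sel and sel) or vld   — distribution
= not rdy and sel or vld   — complement / identity

not rdy and sel or vld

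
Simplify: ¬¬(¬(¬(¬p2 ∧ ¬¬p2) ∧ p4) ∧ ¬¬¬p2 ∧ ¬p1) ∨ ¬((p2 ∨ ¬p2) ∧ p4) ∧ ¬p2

¬p4 ∧ ¬p2

¬¬(¬(¬(¬p2 ∧ ¬¬p2) ∧ p4) ∧ ¬¬¬p2 ∧ ¬p1) ∨ ¬((p2 ∨ ¬p2) ∧ p4) ∧ ¬p2
= ¬(¬(¬p2 ∧ ¬¬p2) ∧ p4) ∧ ¬¬¬p2 ∧ ¬p1 ∨ ¬((p2 ∨ ¬p2) ∧ p4) ∧ ¬p2   — double negation
= ¬(¬(¬p2 ∧ ¬¬p2) ∧ p4) ∧ ¬p2 ∧ ¬p1 ∨ ¬((p2 ∨ ¬p2) ∧ p4) ∧ ¬p2   — double negation
= ¬((p2 ∨ ¬p2) ∧ p4) ∧ ¬p2 ∧ ¬p1 ∨ ¬((p2 ∨ ¬p2) ∧ p4) ∧ ¬p2   — De Morgan
= ¬((p2 ∨ ¬p2) ∧ p4) ∧ ¬p2   — absorption
= ¬p4 ∧ ¬p2   — complement / identity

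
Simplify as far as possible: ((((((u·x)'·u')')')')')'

u

((((((u·x)'·u')')')')')'
= ((((u·x+u)')')')'   — De Morgan
= ((u·x+u)')'   — double negation
= (u')'   — absorption
= u   — double negation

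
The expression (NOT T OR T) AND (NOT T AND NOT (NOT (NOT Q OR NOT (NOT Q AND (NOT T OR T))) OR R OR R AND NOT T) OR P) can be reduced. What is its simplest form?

NOT T AND NOT R OR P

(NOT T OR T) AND (NOT T AND NOT (NOT (NOT Q OR NOT (NOT Q AND (NOT T OR T))) OR R OR R AND NOT T) OR P)
= (NOT T OR T) AND (NOT T AND NOT (NOT (NOT Q OR NOT (NOT Q AND (NOT T OR T))) OR R) OR P)   (absorption)
= (NOT T OR T) AND (NOT T AND NOT (Q AND NOT Q AND (NOT T OR T) OR R) OR P)   (De Morgan)
= NOT T AND NOT (Q AND NOT Q AND (NOT T OR T) OR R) OR P   (complement / identity)
= NOT T AND NOT (Q AND NOT Q OR R) OR P   (complement / identity)
= NOT T AND NOT R OR P   (complement / identity)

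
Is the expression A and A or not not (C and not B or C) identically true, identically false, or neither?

A and A or not not (C and not B or C)
= A and A or not not C   — absorption
= A or not not C   — idempotence
= A or C   — double negation
This depends on A, C, so it is not a constant.

neither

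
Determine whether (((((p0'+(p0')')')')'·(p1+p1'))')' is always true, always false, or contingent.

always false

(((((p0'+(p0')')')')'·(p1+p1'))')'
= (((p0'+(p0')')'·(p1+p1'))')'
= (((p0'+(p0')')')')'
= (p0'+(p0')')'
= p0·p0'
= 0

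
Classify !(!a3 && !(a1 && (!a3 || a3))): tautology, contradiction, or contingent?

!(!a3 && !(a1 && (!a3 || a3)))
= !(!a3 && !a1)   [complement / identity]
= a3 || a1   [De Morgan]
This depends on a1, a3, so it is not a constant.

contingent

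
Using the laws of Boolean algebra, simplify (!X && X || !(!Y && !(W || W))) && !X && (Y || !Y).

(Y || W) && !X

(!X && X || !(!Y && !(W || W))) && !X && (Y || !Y)
= !(!Y && !(W || W)) && !X && (Y || !Y)   — complement / identity
= !(!Y && !W) && !X && (Y || !Y)   — idempotence
= !(!Y && !W) && !X   — complement / identity
= (Y || W) && !X   — De Morgan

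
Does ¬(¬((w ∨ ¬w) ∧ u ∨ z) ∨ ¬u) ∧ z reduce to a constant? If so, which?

¬(¬((w ∨ ¬w) ∧ u ∨ z) ∨ ¬u) ∧ z
= ¬(¬(u ∨ z) ∨ ¬u) ∧ z   — complement / identity
= (u ∨ z) ∧ u ∧ z   — De Morgan
= u ∧ z   — absorption
This depends on u, z, so it is not a constant.

no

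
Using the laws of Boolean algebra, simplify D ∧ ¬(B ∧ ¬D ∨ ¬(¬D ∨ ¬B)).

D ∧ ¬B

D ∧ ¬(B ∧ ¬D ∨ ¬(¬D ∨ ¬B))
= D ∧ ¬(B ∧ ¬D ∨ D ∧ B)
= D ∧ ¬B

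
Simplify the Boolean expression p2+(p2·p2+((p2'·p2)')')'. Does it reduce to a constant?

1

p2+(p2·p2+((p2'·p2)')')'
= p2+(p2·p2+p2'·p2)'   [double negation]
= p2+p2'   [distribution]
= 1   [complement]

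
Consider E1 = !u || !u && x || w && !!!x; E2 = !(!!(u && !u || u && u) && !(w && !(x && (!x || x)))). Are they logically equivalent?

E1: !u || !u && x || w && !!!x
    = !u || w && !!!x   — absorption
    = !u || w && !x   — double negation
E2: !(!!(u && !u || u && u) && !(w && !(x && (!x || x))))
    = !(!!(u && !u || u && u) && !(w && !x))   — complement / identity
    = !(!!u && !(w && !x))   — distribution
    = !u || w && !x   — De Morgan
Both reduce to !u || w && !x, so they are equivalent.

Yes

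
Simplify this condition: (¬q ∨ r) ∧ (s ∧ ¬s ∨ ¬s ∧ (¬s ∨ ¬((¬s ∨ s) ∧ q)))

(¬q ∨ r) ∧ (s ∧ ¬s ∨ ¬s ∧ (¬s ∨ ¬((¬s ∨ s) ∧ q)))
= (¬q ∨ r) ∧ ¬s ∧ (¬s ∨ ¬((¬s ∨ s) ∧ q))
= (¬q ∨ r) ∧ ¬s ∧ (¬s ∨ ¬q)
= (¬q ∨ r) ∧ ¬s

(¬q ∨ r) ∧ ¬s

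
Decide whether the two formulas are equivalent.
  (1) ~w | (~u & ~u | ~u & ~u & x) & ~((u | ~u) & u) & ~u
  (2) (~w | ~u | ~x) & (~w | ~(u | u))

Yes

E1: ~w | (~u & ~u | ~u & ~u & x) & ~((u | ~u) & u) & ~u
    = ~w | (~u & ~u | ~u & ~u & x) & ~u & ~u
    = ~w | ~u & ~u & ~u & ~u
    = ~w | ~u & ~u
    = ~w | ~u
E2: (~w | ~u | ~x) & (~w | ~(u | u))
    = (~w | ~u | ~x) & (~w | ~u)
    = ~w | ~u
Both reduce to ~w | ~u, so they are equivalent.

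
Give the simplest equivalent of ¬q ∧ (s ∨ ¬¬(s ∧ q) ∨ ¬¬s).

¬q ∧ s

¬q ∧ (s ∨ ¬¬(s ∧ q) ∨ ¬¬s)
= ¬q ∧ (s ∨ s ∧ q ∨ ¬¬s)   — double negation
= ¬q ∧ (s ∨ s ∧ q ∨ s)   — double negation
= ¬q ∧ (s ∨ s)   — absorption
= ¬q ∧ s   — idempotence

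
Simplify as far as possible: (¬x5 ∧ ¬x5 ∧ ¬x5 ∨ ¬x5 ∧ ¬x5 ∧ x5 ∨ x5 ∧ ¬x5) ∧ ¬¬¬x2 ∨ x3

¬x5 ∧ ¬x2 ∨ x3

(¬x5 ∧ ¬x5 ∧ ¬x5 ∨ ¬x5 ∧ ¬x5 ∧ x5 ∨ x5 ∧ ¬x5) ∧ ¬¬¬x2 ∨ x3
= (¬x5 ∧ ¬x5 ∨ x5 ∧ ¬x5) ∧ ¬¬¬x2 ∨ x3   (distribution)
= (¬x5 ∧ ¬x5 ∨ x5 ∧ ¬x5) ∧ ¬x2 ∨ x3   (double negation)
= ¬x5 ∧ ¬x2 ∨ x3   (distribution)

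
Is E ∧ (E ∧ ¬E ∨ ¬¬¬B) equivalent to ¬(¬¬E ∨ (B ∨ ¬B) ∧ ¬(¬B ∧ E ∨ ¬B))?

E1: E ∧ (E ∧ ¬E ∨ ¬¬¬B)
    = E ∧ (E ∧ ¬E ∨ ¬B)   [double negation]
    = E ∧ ¬B   [complement / identity]
E2: ¬(¬¬E ∨ (B ∨ ¬B) ∧ ¬(¬B ∧ E ∨ ¬B))
    = ¬(¬¬E ∨ ¬(¬B ∧ E ∨ ¬B))   [complement / identity]
    = ¬E ∧ (¬B ∧ E ∨ ¬B)   [De Morgan]
    = ¬E ∧ ¬B   [absorption]
These differ: at B=0, E=0, E1 = 0 but E2 = 1.

No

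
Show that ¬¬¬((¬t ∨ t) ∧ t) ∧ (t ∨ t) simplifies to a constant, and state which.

¬¬¬((¬t ∨ t) ∧ t) ∧ (t ∨ t)
= ¬¬¬((¬t ∨ t) ∧ t) ∧ t   [idempotence]
= ¬((¬t ∨ t) ∧ t) ∧ t   [double negation]
= ¬t ∧ t   [complement / identity]
= False   [complement]

False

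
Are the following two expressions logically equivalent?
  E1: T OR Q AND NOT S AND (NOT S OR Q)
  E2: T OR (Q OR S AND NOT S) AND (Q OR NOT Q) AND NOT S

Yes

E1: T OR Q AND NOT S AND (NOT S OR Q)
    = T OR Q AND NOT S   — absorption
E2: T OR (Q OR S AND NOT S) AND (Q OR NOT Q) AND NOT S
    = T OR Q AND (Q OR NOT Q) AND NOT S   — complement / identity
    = T OR Q AND NOT S   — complement / identity
Both reduce to T OR Q AND NOT S, so they are equivalent.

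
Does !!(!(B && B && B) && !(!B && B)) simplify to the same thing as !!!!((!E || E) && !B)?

Yes

E1: !!(!(B && B && B) && !(!B && B))
    = !!(!(B && B) && !(!B && B))   — idempotence
    = !(B && B || !B && B)   — De Morgan
    = !B   — distribution
E2: !!!!((!E || E) && !B)
    = !!((!E || E) && !B)   — double negation
    = !!!B   — complement / identity
    = !B   — double negation
Both reduce to !B, so they are equivalent.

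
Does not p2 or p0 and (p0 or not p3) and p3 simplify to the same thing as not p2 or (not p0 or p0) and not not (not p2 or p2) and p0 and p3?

Yes

E1: not p2 or p0 and (p0 or not p3) and p3
    = not p2 or p0 and p3   (absorption)
E2: not p2 or (not p0 or p0) and not not (not p2 or p2) and p0 and p3
    = not p2 or (not p0 or p0) and (not p2 or p2) and p0 and p3   (double negation)
    = not p2 or (not p2 or p2) and p0 and p3   (complement / identity)
    = not p2 or p0 and p3   (complement / identity)
Both reduce to not p2 or p0 and p3, so they are equivalent.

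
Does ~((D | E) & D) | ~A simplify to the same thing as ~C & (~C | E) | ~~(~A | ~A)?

No

E1: ~((D | E) & D) | ~A
    = ~D | ~A
E2: ~C & (~C | E) | ~~(~A | ~A)
    = ~C & (~C | E) | ~A | ~A
    = ~C | ~A | ~A
    = ~C | ~A
These differ: at A=1, C=1, D=0, E=0, E1 = 1 but E2 = 0.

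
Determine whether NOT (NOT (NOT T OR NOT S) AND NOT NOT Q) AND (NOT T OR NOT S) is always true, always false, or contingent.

contingent

NOT (NOT (NOT T OR NOT S) AND NOT NOT Q) AND (NOT T OR NOT S)
= (NOT T OR NOT S OR NOT Q) AND (NOT T OR NOT S)   (De Morgan)
= NOT T OR NOT S   (absorption)
This depends on S, T, so it is not a constant.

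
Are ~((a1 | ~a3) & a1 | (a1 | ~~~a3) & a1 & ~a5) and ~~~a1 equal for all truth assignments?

E1: ~((a1 | ~a3) & a1 | (a1 | ~~~a3) & a1 & ~a5)
    = ~((a1 | ~a3) & a1 | (a1 | ~a3) & a1 & ~a5)   (double negation)
    = ~((a1 | ~a3) & a1)   (absorption)
    = ~a1   (absorption)
E2: ~~~a1
    = ~a1   (double negation)
Both reduce to ~a1, so they are equivalent.

Yes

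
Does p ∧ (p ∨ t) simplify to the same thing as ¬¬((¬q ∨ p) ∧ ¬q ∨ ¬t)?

E1: p ∧ (p ∨ t)
    = p   — absorption
E2: ¬¬((¬q ∨ p) ∧ ¬q ∨ ¬t)
    = ¬¬(¬q ∨ ¬t)   — absorption
    = ¬q ∨ ¬t   — double negation
These differ: at p=0, q=0, t=0, E1 = 0 but E2 = 1.

No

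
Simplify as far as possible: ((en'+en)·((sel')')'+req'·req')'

((en'+en)·((sel')')'+req'·req')'
= (((sel')')'+req'·req')'   — complement / identity
= (sel'+req'·req')'   — double negation
= (sel'+req')'   — idempotence
= sel·req   — De Morgan

sel·req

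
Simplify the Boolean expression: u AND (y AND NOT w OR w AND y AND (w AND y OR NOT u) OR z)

u AND (y AND NOT w OR w AND y AND (w AND y OR NOT u) OR z)
= u AND (y AND NOT w OR w AND y OR z)   (absorption)
= u AND (y OR z)   (distribution)

u AND (y OR z)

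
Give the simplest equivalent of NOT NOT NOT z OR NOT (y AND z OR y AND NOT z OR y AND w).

NOT NOT NOT z OR NOT (y AND z OR y AND NOT z OR y AND w)
= NOT NOT NOT z OR NOT (y OR y AND w)
= NOT NOT NOT z OR NOT y
= NOT z OR NOT y

NOT z OR NOT y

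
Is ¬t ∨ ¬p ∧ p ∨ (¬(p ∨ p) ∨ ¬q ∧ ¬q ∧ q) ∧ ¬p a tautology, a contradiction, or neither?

neither

¬t ∨ ¬p ∧ p ∨ (¬(p ∨ p) ∨ ¬q ∧ ¬q ∧ q) ∧ ¬p
= ¬t ∨ ¬p ∧ p ∨ (¬p ∨ ¬q ∧ ¬q ∧ q) ∧ ¬p   (idempotence)
= ¬t ∨ ¬p ∧ p ∨ (¬p ∨ ¬q ∧ q) ∧ ¬p   (idempotence)
= ¬t ∨ ¬p ∧ p ∨ ¬p ∧ ¬p   (complement / identity)
= ¬t ∨ ¬p   (distribution)
This depends on p, t, so it is not a constant.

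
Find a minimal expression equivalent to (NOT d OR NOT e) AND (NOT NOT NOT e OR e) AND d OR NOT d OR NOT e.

NOT d OR NOT e

(NOT d OR NOT e) AND (NOT NOT NOT e OR e) AND d OR NOT d OR NOT e
= (NOT d OR NOT e) AND (NOT e OR e) AND d OR NOT d OR NOT e   [double negation]
= (NOT d OR NOT e) AND d OR NOT d OR NOT e   [complement / identity]
= NOT d OR NOT e   [absorption]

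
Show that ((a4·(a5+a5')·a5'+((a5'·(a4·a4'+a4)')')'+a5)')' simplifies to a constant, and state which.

1

((a4·(a5+a5')·a5'+((a5'·(a4·a4'+a4)')')'+a5)')'
= ((a4·(a5+a5')·a5'+a5'·(a4·a4'+a4)'+a5)')'   — double negation
= ((a4·(a5+a5')·a5'+a5'·a4'+a5)')'   — complement / identity
= ((a4·a5'+a5'·a4'+a5)')'   — complement / identity
= ((a5'+a5)')'   — distribution
= a5'+a5   — double negation
= 1   — complement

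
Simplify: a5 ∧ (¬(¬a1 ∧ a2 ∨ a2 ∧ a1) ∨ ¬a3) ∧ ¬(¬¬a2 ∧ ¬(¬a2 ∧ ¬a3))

a5 ∧ (¬(¬a1 ∧ a2 ∨ a2 ∧ a1) ∨ ¬a3) ∧ ¬(¬¬a2 ∧ ¬(¬a2 ∧ ¬a3))
= a5 ∧ (¬(¬a1 ∧ a2 ∨ a2 ∧ a1) ∨ ¬a3) ∧ (¬a2 ∨ ¬a2 ∧ ¬a3)   (De Morgan)
= a5 ∧ (¬(¬a1 ∧ a2 ∨ a2 ∧ a1) ∨ ¬a3) ∧ ¬a2   (absorption)
= a5 ∧ (¬a2 ∨ ¬a3) ∧ ¬a2   (distribution)
= a5 ∧ ¬a2   (absorption)

a5 ∧ ¬a2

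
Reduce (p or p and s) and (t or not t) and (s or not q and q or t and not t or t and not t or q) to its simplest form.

(p or p and s) and (t or not t) and (s or not q and q or t and not t or t and not t or q)
= (p or p and s) and (t or not t) and (s or t and not t or t and not t or q)   [complement / identity]
= (p or p and s) and (t or not t) and (s or t and not t or q)   [complement / identity]
= p and (t or not t) and (s or t and not t or q)   [absorption]
= p and (t or not t) and (s or q)   [complement / identity]
= p and (s or q)   [complement / identity]

p and (s or q)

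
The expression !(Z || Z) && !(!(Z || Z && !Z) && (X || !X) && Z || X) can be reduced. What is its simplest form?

!Z && !X

!(Z || Z) && !(!(Z || Z && !Z) && (X || !X) && Z || X)
= !Z && !(!(Z || Z && !Z) && (X || !X) && Z || X)   (idempotence)
= !Z && !(!Z && (X || !X) && Z || X)   (complement / identity)
= !Z && !(!Z && Z || X)   (complement / identity)
= !Z && !X   (complement / identity)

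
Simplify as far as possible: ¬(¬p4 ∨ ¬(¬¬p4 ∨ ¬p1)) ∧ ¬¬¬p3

¬(¬p4 ∨ ¬(¬¬p4 ∨ ¬p1)) ∧ ¬¬¬p3
= ¬(¬p4 ∨ ¬(p4 ∨ ¬p1)) ∧ ¬¬¬p3
= p4 ∧ (p4 ∨ ¬p1) ∧ ¬¬¬p3
= p4 ∧ ¬¬¬p3
= p4 ∧ ¬p3

p4 ∧ ¬p3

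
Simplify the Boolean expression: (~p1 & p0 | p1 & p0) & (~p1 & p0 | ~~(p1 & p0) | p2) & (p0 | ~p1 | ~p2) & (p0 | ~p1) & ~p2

(~p1 & p0 | p1 & p0) & (~p1 & p0 | ~~(p1 & p0) | p2) & (p0 | ~p1 | ~p2) & (p0 | ~p1) & ~p2
= (~p1 & p0 | p1 & p0) & (~p1 & p0 | p1 & p0 | p2) & (p0 | ~p1 | ~p2) & (p0 | ~p1) & ~p2
= (~p1 & p0 | p1 & p0) & (p0 | ~p1 | ~p2) & (p0 | ~p1) & ~p2
= p0 & (p0 | ~p1 | ~p2) & (p0 | ~p1) & ~p2
= p0 & (p0 | ~p1) & ~p2
= p0 & ~p2

p0 & ~p2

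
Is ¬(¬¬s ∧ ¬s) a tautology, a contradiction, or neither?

tautology

¬(¬¬s ∧ ¬s)
= ¬s ∨ s   — De Morgan
= True   — complement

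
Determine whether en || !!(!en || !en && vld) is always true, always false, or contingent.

always true

en || !!(!en || !en && vld)
= en || !!!en   — absorption
= en || !en   — double negation
= true   — complement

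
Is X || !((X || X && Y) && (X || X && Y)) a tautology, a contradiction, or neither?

X || !((X || X && Y) && (X || X && Y))
= X || !(X || X && Y && X && Y)   — distribution
= X || !(X || X && Y)   — idempotence
= X || !X   — absorption
= true   — complement

tautology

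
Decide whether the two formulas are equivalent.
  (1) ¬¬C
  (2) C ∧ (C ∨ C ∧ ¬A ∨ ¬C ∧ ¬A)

Yes

E1: ¬¬C
    = C
E2: C ∧ (C ∨ C ∧ ¬A ∨ ¬C ∧ ¬A)
    = C ∧ (C ∨ ¬A)
    = C
Both reduce to C, so they are equivalent.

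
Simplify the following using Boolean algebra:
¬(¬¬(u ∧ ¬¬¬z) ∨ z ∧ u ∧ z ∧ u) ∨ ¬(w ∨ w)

¬(¬¬(u ∧ ¬¬¬z) ∨ z ∧ u ∧ z ∧ u) ∨ ¬(w ∨ w)
= ¬(¬¬(u ∧ ¬z) ∨ z ∧ u ∧ z ∧ u) ∨ ¬(w ∨ w)   [double negation]
= ¬(u ∧ ¬z ∨ z ∧ u ∧ z ∧ u) ∨ ¬(w ∨ w)   [double negation]
= ¬(u ∧ ¬z ∨ z ∧ u) ∨ ¬(w ∨ w)   [idempotence]
= ¬u ∨ ¬(w ∨ w)   [distribution]
= ¬u ∨ ¬w   [idempotence]

¬u ∨ ¬w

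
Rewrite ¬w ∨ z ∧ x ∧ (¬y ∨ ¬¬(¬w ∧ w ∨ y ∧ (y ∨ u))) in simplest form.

¬w ∨ z ∧ x ∧ (¬y ∨ ¬¬(¬w ∧ w ∨ y ∧ (y ∨ u)))
= ¬w ∨ z ∧ x ∧ (¬y ∨ ¬¬(¬w ∧ w ∨ y))   [absorption]
= ¬w ∨ z ∧ x ∧ (¬y ∨ ¬w ∧ w ∨ y)   [double negation]
= ¬w ∨ z ∧ x ∧ (¬y ∨ y)   [complement / identity]
= ¬w ∨ z ∧ x   [complement / identity]

¬w ∨ z ∧ x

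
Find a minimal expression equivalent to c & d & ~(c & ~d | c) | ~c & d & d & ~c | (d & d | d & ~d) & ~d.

c & d & ~(c & ~d | c) | ~c & d & d & ~c | (d & d | d & ~d) & ~d
= c & d & ~(c & ~d | c) | ~c & d & d & ~c | d & ~d   — distribution
= c & d & ~(c & ~d | c) | ~c & d & d & ~c   — complement / identity
= c & d & ~c | ~c & d & d & ~c   — absorption
= c & d & ~c | ~c & d & ~c   — idempotence
= d & ~c   — distribution

d & ~c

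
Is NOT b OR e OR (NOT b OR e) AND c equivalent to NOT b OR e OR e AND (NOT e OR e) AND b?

E1: NOT b OR e OR (NOT b OR e) AND c
    = NOT b OR e   (absorption)
E2: NOT b OR e OR e AND (NOT e OR e) AND b
    = NOT b OR e OR e AND b   (complement / identity)
    = NOT b OR e   (absorption)
Both reduce to NOT b OR e, so they are equivalent.

Yes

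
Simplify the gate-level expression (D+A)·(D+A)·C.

(A+D)·C

(D+A)·(D+A)·C
= (A·A+D)·C
= (A+D)·C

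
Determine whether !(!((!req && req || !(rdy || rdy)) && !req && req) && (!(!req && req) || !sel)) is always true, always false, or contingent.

always false

!(!((!req && req || !(rdy || rdy)) && !req && req) && (!(!req && req) || !sel))
= !(!((!req && req || !rdy) && !req && req) && (!(!req && req) || !sel))
= !(!(!req && req) && (!(!req && req) || !sel))
= !!(!req && req)
= !req && req
= false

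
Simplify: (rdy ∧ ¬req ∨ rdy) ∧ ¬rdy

(rdy ∧ ¬req ∨ rdy) ∧ ¬rdy
= rdy ∧ ¬rdy   [absorption]
= False   [complement]

False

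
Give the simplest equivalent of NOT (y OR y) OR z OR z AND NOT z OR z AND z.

NOT (y OR y) OR z OR z AND NOT z OR z AND z
= NOT (y OR y) OR z OR z   [distribution]
= NOT y OR z OR z   [idempotence]
= NOT y OR z   [idempotence]

NOT y OR z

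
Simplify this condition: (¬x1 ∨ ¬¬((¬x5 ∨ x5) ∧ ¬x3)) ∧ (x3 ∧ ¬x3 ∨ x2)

(¬x1 ∨ ¬x3) ∧ x2

(¬x1 ∨ ¬¬((¬x5 ∨ x5) ∧ ¬x3)) ∧ (x3 ∧ ¬x3 ∨ x2)
= (¬x1 ∨ ¬¬((¬x5 ∨ x5) ∧ ¬x3)) ∧ x2   — complement / identity
= (¬x1 ∨ ¬¬¬x3) ∧ x2   — complement / identity
= (¬x1 ∨ ¬x3) ∧ x2   — double negation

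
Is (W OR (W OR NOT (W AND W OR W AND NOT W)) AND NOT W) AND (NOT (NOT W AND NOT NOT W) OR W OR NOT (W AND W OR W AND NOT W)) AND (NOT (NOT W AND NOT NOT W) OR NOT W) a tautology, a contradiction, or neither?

tautology

(W OR (W OR NOT (W AND W OR W AND NOT W)) AND NOT W) AND (NOT (NOT W AND NOT NOT W) OR W OR NOT (W AND W OR W AND NOT W)) AND (NOT (NOT W AND NOT NOT W) OR NOT W)
= (W OR (W OR NOT (W AND W OR W AND NOT W)) AND NOT W) AND (NOT (NOT W AND NOT NOT W) OR (W OR NOT (W AND W OR W AND NOT W)) AND NOT W)
= (W OR NOT (W AND W OR W AND NOT W)) AND NOT W OR W AND NOT (NOT W AND NOT NOT W)
= (W OR NOT W) AND NOT W OR W AND NOT (NOT W AND NOT NOT W)
= (W OR NOT W) AND NOT W OR W AND (W OR NOT W)
= W OR NOT W
= TRUE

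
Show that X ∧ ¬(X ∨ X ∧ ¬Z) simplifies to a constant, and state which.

X ∧ ¬(X ∨ X ∧ ¬Z)
= X ∧ ¬X   — absorption
= False   — complement

False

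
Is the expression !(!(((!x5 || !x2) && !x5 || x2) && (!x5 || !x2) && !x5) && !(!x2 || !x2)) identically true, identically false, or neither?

!(!(((!x5 || !x2) && !x5 || x2) && (!x5 || !x2) && !x5) && !(!x2 || !x2))
= ((!x5 || !x2) && !x5 || x2) && (!x5 || !x2) && !x5 || !x2 || !x2   — De Morgan
= (!x5 || !x2) && !x5 || !x2 || !x2   — absorption
= (!x5 || !x2) && !x5 || !x2   — idempotence
= !x5 || !x2   — absorption
This depends on x2, x5, so it is not a constant.

neither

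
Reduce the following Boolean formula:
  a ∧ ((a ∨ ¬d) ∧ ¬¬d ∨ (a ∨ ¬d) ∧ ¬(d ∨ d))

a

a ∧ ((a ∨ ¬d) ∧ ¬¬d ∨ (a ∨ ¬d) ∧ ¬(d ∨ d))
= a ∧ ((a ∨ ¬d) ∧ d ∨ (a ∨ ¬d) ∧ ¬(d ∨ d))
= a ∧ ((a ∨ ¬d) ∧ d ∨ (a ∨ ¬d) ∧ ¬d)
= a ∧ (a ∨ ¬d)
= a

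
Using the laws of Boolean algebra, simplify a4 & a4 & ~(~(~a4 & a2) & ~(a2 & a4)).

a4 & a4 & ~(~(~a4 & a2) & ~(a2 & a4))
= a4 & ~(~(~a4 & a2) & ~(a2 & a4))   [idempotence]
= a4 & (~a4 & a2 | a2 & a4)   [De Morgan]
= a4 & a2   [distribution]

a4 & a2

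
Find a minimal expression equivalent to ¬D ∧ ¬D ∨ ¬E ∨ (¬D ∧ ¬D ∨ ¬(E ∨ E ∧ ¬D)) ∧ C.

¬D ∧ ¬D ∨ ¬E ∨ (¬D ∧ ¬D ∨ ¬(E ∨ E ∧ ¬D)) ∧ C
= ¬D ∧ ¬D ∨ ¬E ∨ (¬D ∧ ¬D ∨ ¬E) ∧ C   — absorption
= ¬D ∧ ¬D ∨ ¬E   — absorption
= ¬D ∨ ¬E   — idempotence

¬D ∨ ¬E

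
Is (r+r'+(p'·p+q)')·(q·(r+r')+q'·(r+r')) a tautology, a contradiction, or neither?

tautology

(r+r'+(p'·p+q)')·(q·(r+r')+q'·(r+r'))
= (r+r'+(p'·p+q)')·(r+r')   (distribution)
= (r+r'+q')·(r+r')   (complement / identity)
= r+r'   (absorption)
= 1   (complement)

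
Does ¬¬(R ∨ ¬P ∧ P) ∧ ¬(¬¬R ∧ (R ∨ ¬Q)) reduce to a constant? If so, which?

¬¬(R ∨ ¬P ∧ P) ∧ ¬(¬¬R ∧ (R ∨ ¬Q))
= ¬¬(R ∨ ¬P ∧ P) ∧ ¬(R ∧ (R ∨ ¬Q))   (double negation)
= ¬¬(R ∨ ¬P ∧ P) ∧ ¬R   (absorption)
= ¬¬R ∧ ¬R   (complement / identity)
= R ∧ ¬R   (double negation)
= False   (complement)

yes, False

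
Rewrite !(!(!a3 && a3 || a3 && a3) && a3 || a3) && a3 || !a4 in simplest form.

!a4

!(!(!a3 && a3 || a3 && a3) && a3 || a3) && a3 || !a4
= !(!a3 && a3 || a3) && a3 || !a4   [distribution]
= !a3 && a3 || !a4   [complement / identity]
= !a4   [complement / identity]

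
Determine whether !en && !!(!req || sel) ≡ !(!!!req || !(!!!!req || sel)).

No

E1: !en && !!(!req || sel)
    = !en && (!req || sel)   — double negation
E2: !(!!!req || !(!!!!req || sel))
    = !(!!!req || !(!!req || sel))   — double negation
    = !!req && (!!req || sel)   — De Morgan
    = !!req   — absorption
    = req   — double negation
These differ: at en=1, req=1, sel=0, E1 = 0 but E2 = 1.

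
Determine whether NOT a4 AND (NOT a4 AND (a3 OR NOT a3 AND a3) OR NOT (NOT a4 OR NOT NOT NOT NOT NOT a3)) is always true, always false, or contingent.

NOT a4 AND (NOT a4 AND (a3 OR NOT a3 AND a3) OR NOT (NOT a4 OR NOT NOT NOT NOT NOT a3))
= NOT a4 AND (NOT a4 AND (a3 OR NOT a3 AND a3) OR NOT (NOT a4 OR NOT NOT NOT a3))   [double negation]
= NOT a4 AND (NOT a4 AND a3 OR NOT (NOT a4 OR NOT NOT NOT a3))   [complement / identity]
= NOT a4 AND (NOT a4 AND a3 OR NOT (NOT a4 OR NOT a3))   [double negation]
= NOT a4 AND (NOT a4 AND a3 OR a4 AND a3)   [De Morgan]
= NOT a4 AND a3   [distribution]
This depends on a3, a4, so it is not a constant.

contingent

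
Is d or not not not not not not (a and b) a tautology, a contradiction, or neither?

d or not not not not not not (a and b)
= d or not not not not (a and b)   [double negation]
= d or not not (a and b)   [double negation]
= d or a and b   [double negation]
This depends on a, b, d, so it is not a constant.

neither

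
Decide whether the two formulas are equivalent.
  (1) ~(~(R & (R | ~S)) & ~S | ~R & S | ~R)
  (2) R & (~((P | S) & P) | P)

Yes

E1: ~(~(R & (R | ~S)) & ~S | ~R & S | ~R)
    = ~(~R & ~S | ~R & S | ~R)   (absorption)
    = ~(~R | ~R)   (distribution)
    = R & R   (De Morgan)
    = R   (idempotence)
E2: R & (~((P | S) & P) | P)
    = R & (~P | P)   (absorption)
    = R   (complement / identity)
Both reduce to R, so they are equivalent.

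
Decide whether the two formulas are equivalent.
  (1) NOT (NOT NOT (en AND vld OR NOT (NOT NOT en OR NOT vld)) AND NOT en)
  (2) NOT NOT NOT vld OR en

E1: NOT (NOT NOT (en AND vld OR NOT (NOT NOT en OR NOT vld)) AND NOT en)
    = NOT (NOT NOT (en AND vld OR NOT en AND vld) AND NOT en)
    = NOT (NOT NOT vld AND NOT en)
    = NOT vld OR en
E2: NOT NOT NOT vld OR en
    = NOT vld OR en
Both reduce to NOT vld OR en, so they are equivalent.

Yes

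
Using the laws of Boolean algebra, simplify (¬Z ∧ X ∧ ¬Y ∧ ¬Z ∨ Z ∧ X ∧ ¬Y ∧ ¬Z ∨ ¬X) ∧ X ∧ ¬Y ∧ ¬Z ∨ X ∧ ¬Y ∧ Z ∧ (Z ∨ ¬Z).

X ∧ ¬Y

(¬Z ∧ X ∧ ¬Y ∧ ¬Z ∨ Z ∧ X ∧ ¬Y ∧ ¬Z ∨ ¬X) ∧ X ∧ ¬Y ∧ ¬Z ∨ X ∧ ¬Y ∧ Z ∧ (Z ∨ ¬Z)
= (X ∧ ¬Y ∧ ¬Z ∨ ¬X) ∧ X ∧ ¬Y ∧ ¬Z ∨ X ∧ ¬Y ∧ Z ∧ (Z ∨ ¬Z)
= (X ∧ ¬Y ∧ ¬Z ∨ ¬X) ∧ X ∧ ¬Y ∧ ¬Z ∨ X ∧ ¬Y ∧ Z
= X ∧ ¬Y ∧ ¬Z ∨ X ∧ ¬Y ∧ Z
= X ∧ ¬Y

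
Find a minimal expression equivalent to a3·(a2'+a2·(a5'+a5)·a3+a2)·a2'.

a3·a2'

a3·(a2'+a2·(a5'+a5)·a3+a2)·a2'
= a3·(a2'+a2·a3+a2)·a2'   — complement / identity
= a3·(a2'+a2)·a2'   — absorption
= a3·a2'   — complement / identity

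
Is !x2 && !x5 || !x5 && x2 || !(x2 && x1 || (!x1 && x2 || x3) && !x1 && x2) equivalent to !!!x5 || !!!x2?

E1: !x2 && !x5 || !x5 && x2 || !(x2 && x1 || (!x1 && x2 || x3) && !x1 && x2)
    = !x2 && !x5 || !x5 && x2 || !(x2 && x1 || !x1 && x2)   (absorption)
    = !x2 && !x5 || !x5 && x2 || !x2   (distribution)
    = !x5 || !x2   (distribution)
E2: !!!x5 || !!!x2
    = !x5 || !!!x2   (double negation)
    = !x5 || !x2   (double negation)
Both reduce to !x5 || !x2, so they are equivalent.

Yes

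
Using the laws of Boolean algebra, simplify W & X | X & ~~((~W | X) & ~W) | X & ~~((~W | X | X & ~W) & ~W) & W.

X

W & X | X & ~~((~W | X) & ~W) | X & ~~((~W | X | X & ~W) & ~W) & W
= W & X | X & ~~((~W | X) & ~W) | X & ~~((~W | X) & ~W) & W   (absorption)
= W & X | X & ~~((~W | X) & ~W)   (absorption)
= W & X | X & (~W | X) & ~W   (double negation)
= W & X | X & ~W   (absorption)
= X   (distribution)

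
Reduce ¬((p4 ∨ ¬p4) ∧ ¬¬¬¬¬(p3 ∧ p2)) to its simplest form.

p3 ∧ p2

¬((p4 ∨ ¬p4) ∧ ¬¬¬¬¬(p3 ∧ p2))
= ¬¬¬¬¬¬(p3 ∧ p2)   (complement / identity)
= ¬¬¬¬(p3 ∧ p2)   (double negation)
= ¬¬(p3 ∧ p2)   (double negation)
= p3 ∧ p2   (double negation)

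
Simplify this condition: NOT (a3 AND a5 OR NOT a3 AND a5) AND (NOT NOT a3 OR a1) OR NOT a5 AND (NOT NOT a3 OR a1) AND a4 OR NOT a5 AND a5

NOT (a3 AND a5 OR NOT a3 AND a5) AND (NOT NOT a3 OR a1) OR NOT a5 AND (NOT NOT a3 OR a1) AND a4 OR NOT a5 AND a5
= NOT a5 AND (NOT NOT a3 OR a1) OR NOT a5 AND (NOT NOT a3 OR a1) AND a4 OR NOT a5 AND a5   — distribution
= NOT a5 AND (NOT NOT a3 OR a1) OR NOT a5 AND (NOT NOT a3 OR a1) AND a4   — complement / identity
= NOT a5 AND (NOT NOT a3 OR a1)   — absorption
= NOT a5 AND (a3 OR a1)   — double negation

NOT a5 AND (a3 OR a1)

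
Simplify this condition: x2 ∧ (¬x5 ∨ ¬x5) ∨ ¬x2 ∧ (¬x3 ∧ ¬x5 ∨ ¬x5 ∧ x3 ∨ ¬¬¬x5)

x2 ∧ (¬x5 ∨ ¬x5) ∨ ¬x2 ∧ (¬x3 ∧ ¬x5 ∨ ¬x5 ∧ x3 ∨ ¬¬¬x5)
= x2 ∧ (¬x5 ∨ ¬x5) ∨ ¬x2 ∧ (¬x5 ∨ ¬¬¬x5)
= x2 ∧ (¬x5 ∨ ¬x5) ∨ ¬x2 ∧ (¬x5 ∨ ¬x5)
= ¬x5 ∨ ¬x5
= ¬x5

¬x5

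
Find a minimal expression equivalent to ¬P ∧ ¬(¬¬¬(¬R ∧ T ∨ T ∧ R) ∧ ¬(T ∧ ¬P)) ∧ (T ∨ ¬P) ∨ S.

¬P ∧ ¬(¬¬¬(¬R ∧ T ∨ T ∧ R) ∧ ¬(T ∧ ¬P)) ∧ (T ∨ ¬P) ∨ S
= ¬P ∧ (¬¬(¬R ∧ T ∨ T ∧ R) ∨ T ∧ ¬P) ∧ (T ∨ ¬P) ∨ S
= ¬P ∧ (¬¬T ∨ T ∧ ¬P) ∧ (T ∨ ¬P) ∨ S
= ¬P ∧ (T ∨ T ∧ ¬P) ∧ (T ∨ ¬P) ∨ S
= ¬P ∧ T ∧ (T ∨ ¬P) ∨ S
= ¬P ∧ T ∨ S

¬P ∧ T ∨ S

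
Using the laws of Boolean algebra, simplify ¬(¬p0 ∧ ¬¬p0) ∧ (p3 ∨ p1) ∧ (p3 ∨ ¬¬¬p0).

p3 ∨ p1 ∧ ¬p0

¬(¬p0 ∧ ¬¬p0) ∧ (p3 ∨ p1) ∧ (p3 ∨ ¬¬¬p0)
= (p0 ∨ ¬p0) ∧ (p3 ∨ p1) ∧ (p3 ∨ ¬¬¬p0)   [De Morgan]
= (p3 ∨ p1) ∧ (p3 ∨ ¬¬¬p0)   [complement / identity]
= p3 ∨ p1 ∧ ¬¬¬p0   [distribution]
= p3 ∨ p1 ∧ ¬p0   [double negation]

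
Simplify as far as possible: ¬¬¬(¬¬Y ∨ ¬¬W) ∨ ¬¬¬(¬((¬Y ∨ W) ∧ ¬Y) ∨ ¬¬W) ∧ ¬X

¬Y ∧ ¬W

¬¬¬(¬¬Y ∨ ¬¬W) ∨ ¬¬¬(¬((¬Y ∨ W) ∧ ¬Y) ∨ ¬¬W) ∧ ¬X
= ¬¬¬(¬¬Y ∨ ¬¬W) ∨ ¬¬¬(¬¬Y ∨ ¬¬W) ∧ ¬X
= ¬¬¬(¬¬Y ∨ ¬¬W)
= ¬¬(¬Y ∧ ¬W)
= ¬Y ∧ ¬W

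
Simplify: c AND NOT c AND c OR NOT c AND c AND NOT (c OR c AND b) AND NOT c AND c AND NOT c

c AND NOT c AND c OR NOT c AND c AND NOT (c OR c AND b) AND NOT c AND c AND NOT c
= c AND NOT c AND c OR NOT c AND c AND NOT c AND NOT c AND c AND NOT c   (absorption)
= c AND NOT c AND c OR NOT c AND c AND NOT c   (idempotence)
= c AND NOT c   (distribution)
= FALSE   (complement)

FALSE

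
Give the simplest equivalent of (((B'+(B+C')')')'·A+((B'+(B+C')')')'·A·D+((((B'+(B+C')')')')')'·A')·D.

B'·D

(((B'+(B+C')')')'·A+((B'+(B+C')')')'·A·D+((((B'+(B+C')')')')')'·A')·D
= (((B'+(B+C')')')'·A+((((B'+(B+C')')')')')'·A')·D   — absorption
= (((B'+(B+C')')')'·A+((B'+(B+C')')')'·A')·D   — double negation
= ((B'+(B+C')')')'·D   — distribution
= (B·(B+C'))'·D   — De Morgan
= B'·D   — absorption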